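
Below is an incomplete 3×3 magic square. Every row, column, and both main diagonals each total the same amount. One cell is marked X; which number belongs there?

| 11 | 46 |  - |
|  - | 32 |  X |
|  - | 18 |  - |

4

Column 2 is complete and sums to 96; that is the magic constant.
From row 1, 96 − (11 + 46) gives (1,3) = 39.
From main diagonal, 96 − (11 + 32) gives (3,3) = 53.
Anti-diagonal must total 96; the given cells sum to 71, so (3,1) = 25.
The remaining cell in column 1 is (2,1) = 96 − 36 = 60.
Column 3: 39 + 53 + ? = 96, so (2,3) = 4.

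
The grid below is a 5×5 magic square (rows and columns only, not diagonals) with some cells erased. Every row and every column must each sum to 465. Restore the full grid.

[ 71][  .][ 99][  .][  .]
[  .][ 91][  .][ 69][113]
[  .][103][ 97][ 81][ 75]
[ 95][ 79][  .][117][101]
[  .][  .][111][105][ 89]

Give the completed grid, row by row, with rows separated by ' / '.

Row 3 must total 465; the given cells sum to 356, so (3,1) = 109.
Row 4 must total 465; the given cells sum to 392, so (4,3) = 73.
Column 3 needs 465; the known cells sum to 380, so (2,3) = 85.
Using column 4: 69 + 81 + 117 + 105 + ? → (1,4) = 465 − 372 = 93.
Column 5: 113 + 75 + 101 + 89 + ? = 465, so (1,5) = 87.
Using row 1: 71 + 99 + 93 + 87 + ? → (1,2) = 465 − 350 = 115.
From row 2, 465 − (91 + 85 + 69 + 113) gives (2,1) = 107.
From column 1, 465 − (71 + 107 + 109 + 95) gives (5,1) = 83.
Column 2: 115 + 91 + 103 + 79 + ? = 465, so (5,2) = 77.

71 115 99 93 87 / 107 91 85 69 113 / 109 103 97 81 75 / 95 79 73 117 101 / 83 77 111 105 89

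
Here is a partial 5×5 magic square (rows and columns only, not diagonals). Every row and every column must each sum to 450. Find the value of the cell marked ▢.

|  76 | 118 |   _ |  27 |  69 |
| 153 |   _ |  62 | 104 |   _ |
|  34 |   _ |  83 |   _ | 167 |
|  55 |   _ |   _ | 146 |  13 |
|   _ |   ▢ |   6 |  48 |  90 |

Row 1 needs 450; the known cells sum to 290, so (1,3) = 160.
Using column 1: 76 + 153 + 34 + 55 + ? → (5,1) = 450 − 318 = 132.
Column 3: 160 + 62 + 83 + 6 + ? = 450, so (4,3) = 139.
Column 4: 27 + 104 + 146 + 48 + ? = 450, so (3,4) = 125.
From column 5, 450 − (69 + 167 + 13 + 90) gives (2,5) = 111.
Row 2: 153 + 62 + 104 + 111 + ? = 450, so (2,2) = 20.
Row 3 needs 450; the known cells sum to 409, so (3,2) = 41.
The remaining cell in row 4 is (4,2) = 450 − 353 = 97.
From row 5, 450 − (132 + 6 + 48 + 90) gives (5,2) = 174.

174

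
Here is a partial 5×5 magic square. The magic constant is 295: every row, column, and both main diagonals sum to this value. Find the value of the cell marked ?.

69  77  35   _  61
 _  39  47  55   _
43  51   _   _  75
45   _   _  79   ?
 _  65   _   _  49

37

The remaining cell in row 1 is (1,4) = 295 − 242 = 53.
Column 2: 77 + 39 + 51 + 65 + ? = 295, so (4,2) = 63.
The remaining cell in main diagonal is (3,3) = 295 − 236 = 59.
The remaining cell in anti-diagonal is (5,1) = 295 − 238 = 57.
The remaining cell in row 3 is (3,4) = 295 − 228 = 67.
Using column 1: 69 + 43 + 45 + 57 + ? → (2,1) = 295 − 214 = 81.
Using column 4: 53 + 55 + 67 + 79 + ? → (5,4) = 295 − 254 = 41.
From row 2, 295 − (81 + 39 + 47 + 55) gives (2,5) = 73.
Row 5: 57 + 65 + 41 + 49 + ? = 295, so (5,3) = 83.
From column 3, 295 − (35 + 47 + 59 + 83) gives (4,3) = 71.
Column 5 must total 295; the given cells sum to 258, so (4,5) = 37.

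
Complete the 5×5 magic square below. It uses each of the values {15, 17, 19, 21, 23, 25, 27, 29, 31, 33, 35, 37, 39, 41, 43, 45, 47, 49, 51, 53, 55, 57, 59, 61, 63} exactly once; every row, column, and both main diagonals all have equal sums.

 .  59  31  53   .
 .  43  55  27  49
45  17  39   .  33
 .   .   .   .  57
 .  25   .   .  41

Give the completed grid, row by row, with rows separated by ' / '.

37 59 31 53 15 / 21 43 55 27 49 / 45 17 39 61 33 / 29 51 23 35 57 / 63 25 47 19 41

The 25 entries sum to 975, so each line sums to 975/5 = 195.
Using row 2: 43 + 55 + 27 + 49 + ? → (2,1) = 195 − 174 = 21.
The remaining cell in row 3 is (3,4) = 195 − 134 = 61.
From column 2, 195 − (59 + 43 + 17 + 25) gives (4,2) = 51.
Column 5 must total 195; the given cells sum to 180, so (1,5) = 15.
Anti-diagonal must total 195; the given cells sum to 132, so (5,1) = 63.
Using row 1: 59 + 31 + 53 + 15 + ? → (1,1) = 195 − 158 = 37.
Using column 1: 37 + 21 + 45 + 63 + ? → (4,1) = 195 − 166 = 29.
Main diagonal: 37 + 43 + 39 + 41 + ? = 195, so (4,4) = 35.
Row 4: 29 + 51 + 35 + 57 + ? = 195, so (4,3) = 23.
Using column 3: 31 + 55 + 39 + 23 + ? → (5,3) = 195 − 148 = 47.
Column 4 needs 195; the known cells sum to 176, so (5,4) = 19.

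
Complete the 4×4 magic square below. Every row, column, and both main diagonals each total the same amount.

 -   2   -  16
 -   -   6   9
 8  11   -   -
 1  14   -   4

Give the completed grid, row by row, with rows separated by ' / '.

13 2 3 16 / 12 7 6 9 / 8 11 10 5 / 1 14 15 4

Anti-diagonal is already complete: 16 + 6 + 11 + 1 = 34, so that is the magic constant.
Using row 4: 1 + 14 + 4 + ? → (4,3) = 34 − 19 = 15.
Column 2: 2 + 11 + 14 + ? = 34, so (2,2) = 7.
Using column 4: 16 + 9 + 4 + ? → (3,4) = 34 − 29 = 5.
The remaining cell in row 2 is (2,1) = 34 − 22 = 12.
The remaining cell in row 3 is (3,3) = 34 − 24 = 10.
Using column 1: 12 + 8 + 1 + ? → (1,1) = 34 − 21 = 13.
The remaining cell in column 3 is (1,3) = 34 − 31 = 3.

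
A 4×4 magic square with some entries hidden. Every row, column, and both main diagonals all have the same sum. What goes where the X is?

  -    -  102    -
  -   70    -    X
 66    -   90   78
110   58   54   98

94

Row 4 is complete and sums to 320; that is the magic constant.
From row 3, 320 − (66 + 90 + 78) gives (3,2) = 86.
Column 2 needs 320; the known cells sum to 214, so (1,2) = 106.
Column 3 must total 320; the given cells sum to 246, so (2,3) = 74.
From main diagonal, 320 − (70 + 90 + 98) gives (1,1) = 62.
From anti-diagonal, 320 − (74 + 86 + 110) gives (1,4) = 50.
From column 1, 320 − (62 + 66 + 110) gives (2,1) = 82.
Column 4 must total 320; the given cells sum to 226, so (2,4) = 94.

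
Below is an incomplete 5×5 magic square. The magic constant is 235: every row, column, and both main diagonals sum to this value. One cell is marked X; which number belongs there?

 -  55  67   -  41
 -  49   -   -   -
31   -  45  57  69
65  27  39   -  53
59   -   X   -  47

23

Row 3 needs 235; the known cells sum to 202, so (3,2) = 33.
From row 4, 235 − (65 + 27 + 39 + 53) gives (4,4) = 51.
From column 2, 235 − (55 + 49 + 33 + 27) gives (5,2) = 71.
From column 5, 235 − (41 + 69 + 53 + 47) gives (2,5) = 25.
Main diagonal must total 235; the given cells sum to 192, so (1,1) = 43.
Anti-diagonal: 41 + 45 + 27 + 59 + ? = 235, so (2,4) = 63.
The remaining cell in row 1 is (1,4) = 235 − 206 = 29.
From column 1, 235 − (43 + 31 + 65 + 59) gives (2,1) = 37.
From column 4, 235 − (29 + 63 + 57 + 51) gives (5,4) = 35.
Row 2 needs 235; the known cells sum to 174, so (2,3) = 61.
From row 5, 235 − (59 + 71 + 35 + 47) gives (5,3) = 23.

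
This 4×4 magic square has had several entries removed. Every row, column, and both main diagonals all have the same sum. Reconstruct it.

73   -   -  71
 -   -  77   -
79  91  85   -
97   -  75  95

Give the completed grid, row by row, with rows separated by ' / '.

73 93 99 71 / 87 83 77 89 / 79 91 85 81 / 97 69 75 95

Anti-diagonal is already complete: 71 + 77 + 91 + 97 = 336, so that is the magic constant.
The remaining cell in row 3 is (3,4) = 336 − 255 = 81.
Using row 4: 97 + 75 + 95 + ? → (4,2) = 336 − 267 = 69.
From column 1, 336 − (73 + 79 + 97) gives (2,1) = 87.
Column 3 needs 336; the known cells sum to 237, so (1,3) = 99.
Column 4 must total 336; the given cells sum to 247, so (2,4) = 89.
Using main diagonal: 73 + 85 + 95 + ? → (2,2) = 336 − 253 = 83.
Row 1 must total 336; the given cells sum to 243, so (1,2) = 93.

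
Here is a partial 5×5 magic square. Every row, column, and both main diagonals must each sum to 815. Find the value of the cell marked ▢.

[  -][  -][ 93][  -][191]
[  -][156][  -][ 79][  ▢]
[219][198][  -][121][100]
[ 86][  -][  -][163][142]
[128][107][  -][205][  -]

233

From row 3, 815 − (219 + 198 + 121 + 100) gives (3,3) = 177.
Column 4 must total 815; the given cells sum to 568, so (1,4) = 247.
Anti-diagonal needs 815; the known cells sum to 575, so (4,2) = 240.
Row 4 must total 815; the given cells sum to 631, so (4,3) = 184.
The remaining cell in column 2 is (1,2) = 815 − 701 = 114.
From row 1, 815 − (114 + 93 + 247 + 191) gives (1,1) = 170.
The remaining cell in column 1 is (2,1) = 815 − 603 = 212.
From main diagonal, 815 − (170 + 156 + 177 + 163) gives (5,5) = 149.
From row 5, 815 − (128 + 107 + 205 + 149) gives (5,3) = 226.
Column 3 needs 815; the known cells sum to 680, so (2,3) = 135.
Column 5 needs 815; the known cells sum to 582, so (2,5) = 233.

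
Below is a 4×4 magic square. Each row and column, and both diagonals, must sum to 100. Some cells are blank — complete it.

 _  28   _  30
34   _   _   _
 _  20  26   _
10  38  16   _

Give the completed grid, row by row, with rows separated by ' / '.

24 28 18 30 / 34 14 40 12 / 32 20 26 22 / 10 38 16 36

From row 4, 100 − (10 + 38 + 16) gives (4,4) = 36.
Using column 2: 28 + 20 + 38 + ? → (2,2) = 100 − 86 = 14.
Main diagonal needs 100; the known cells sum to 76, so (1,1) = 24.
Anti-diagonal needs 100; the known cells sum to 60, so (2,3) = 40.
The remaining cell in row 1 is (1,3) = 100 − 82 = 18.
The remaining cell in row 2 is (2,4) = 100 − 88 = 12.
Column 1 must total 100; the given cells sum to 68, so (3,1) = 32.
Column 4: 30 + 12 + 36 + ? = 100, so (3,4) = 22.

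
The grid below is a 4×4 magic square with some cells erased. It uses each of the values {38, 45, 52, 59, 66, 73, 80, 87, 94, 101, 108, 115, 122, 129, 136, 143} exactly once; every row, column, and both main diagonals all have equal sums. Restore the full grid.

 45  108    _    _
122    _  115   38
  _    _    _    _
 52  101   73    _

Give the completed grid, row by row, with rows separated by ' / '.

The 16 entries sum to 1448, so each line sums to 1448/4 = 362.
Row 2: 122 + 115 + 38 + ? = 362, so (2,2) = 87.
Row 4: 52 + 101 + 73 + ? = 362, so (4,4) = 136.
The remaining cell in column 1 is (3,1) = 362 − 219 = 143.
The remaining cell in column 2 is (3,2) = 362 − 296 = 66.
Main diagonal must total 362; the given cells sum to 268, so (3,3) = 94.
Anti-diagonal must total 362; the given cells sum to 233, so (1,4) = 129.
Row 1: 45 + 108 + 129 + ? = 362, so (1,3) = 80.
The remaining cell in row 3 is (3,4) = 362 − 303 = 59.

45 108 80 129 / 122 87 115 38 / 143 66 94 59 / 52 101 73 136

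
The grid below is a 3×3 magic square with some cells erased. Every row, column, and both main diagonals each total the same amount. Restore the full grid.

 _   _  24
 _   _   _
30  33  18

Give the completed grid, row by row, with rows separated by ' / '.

Row 3 is already complete: 30 + 33 + 18 = 81, so that is the magic constant.
From column 3, 81 − (24 + 18) gives (2,3) = 39.
Anti-diagonal: 24 + 30 + ? = 81, so (2,2) = 27.
Using row 2: 27 + 39 + ? → (2,1) = 81 − 66 = 15.
Column 1 must total 81; the given cells sum to 45, so (1,1) = 36.
From column 2, 81 − (27 + 33) gives (1,2) = 21.

36 21 24 / 15 27 39 / 30 33 18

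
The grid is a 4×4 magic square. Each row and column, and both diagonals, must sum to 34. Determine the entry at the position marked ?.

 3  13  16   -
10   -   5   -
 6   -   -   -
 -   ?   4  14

Row 1: 3 + 13 + 16 + ? = 34, so (1,4) = 2.
Column 1 must total 34; the given cells sum to 19, so (4,1) = 15.
Using column 3: 16 + 5 + 4 + ? → (3,3) = 34 − 25 = 9.
Main diagonal: 3 + 9 + 14 + ? = 34, so (2,2) = 8.
Using anti-diagonal: 2 + 5 + 15 + ? → (3,2) = 34 − 22 = 12.
The remaining cell in row 2 is (2,4) = 34 − 23 = 11.
Row 3: 6 + 12 + 9 + ? = 34, so (3,4) = 7.
Row 4 must total 34; the given cells sum to 33, so (4,2) = 1.

1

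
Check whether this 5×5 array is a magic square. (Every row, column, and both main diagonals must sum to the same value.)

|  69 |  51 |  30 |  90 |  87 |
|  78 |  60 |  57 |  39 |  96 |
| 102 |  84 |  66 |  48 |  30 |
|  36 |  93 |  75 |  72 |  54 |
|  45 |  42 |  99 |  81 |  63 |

No — main diagonal sums to 330 but column 3 sums to 327.

Row 1: 69 + 51 + 30 + 90 + 87 = 327.
Row 2: 78 + 60 + 57 + 39 + 96 = 330.
Row 3: 102 + 84 + 66 + 48 + 30 = 330.
Row 4: 36 + 93 + 75 + 72 + 54 = 330.
Row 5: 45 + 42 + 99 + 81 + 63 = 330.
Column 1: 69 + 78 + 102 + 36 + 45 = 330.
Column 2: 51 + 60 + 84 + 93 + 42 = 330.
Column 3: 30 + 57 + 66 + 75 + 99 = 327.
Column 4: 90 + 39 + 48 + 72 + 81 = 330.
Column 5: 87 + 96 + 30 + 54 + 63 = 330.
Main diagonal: 69 + 60 + 66 + 72 + 63 = 330.
Anti-diagonal: 87 + 39 + 66 + 93 + 45 = 330.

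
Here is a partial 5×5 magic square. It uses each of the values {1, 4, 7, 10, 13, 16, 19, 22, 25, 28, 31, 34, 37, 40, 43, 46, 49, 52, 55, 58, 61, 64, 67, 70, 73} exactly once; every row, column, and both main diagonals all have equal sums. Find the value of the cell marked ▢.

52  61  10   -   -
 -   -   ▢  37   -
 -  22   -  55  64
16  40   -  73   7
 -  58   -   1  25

The 25 entries sum to 925, so each line sums to 925/5 = 185.
Using row 4: 16 + 40 + 73 + 7 + ? → (4,3) = 185 − 136 = 49.
From column 2, 185 − (61 + 22 + 40 + 58) gives (2,2) = 4.
Using column 4: 37 + 55 + 73 + 1 + ? → (1,4) = 185 − 166 = 19.
Main diagonal needs 185; the known cells sum to 154, so (3,3) = 31.
Row 1 needs 185; the known cells sum to 142, so (1,5) = 43.
Row 3: 22 + 31 + 55 + 64 + ? = 185, so (3,1) = 13.
The remaining cell in column 5 is (2,5) = 185 − 139 = 46.
The remaining cell in anti-diagonal is (5,1) = 185 − 151 = 34.
From row 5, 185 − (34 + 58 + 1 + 25) gives (5,3) = 67.
Using column 1: 52 + 13 + 16 + 34 + ? → (2,1) = 185 − 115 = 70.
Column 3: 10 + 31 + 49 + 67 + ? = 185, so (2,3) = 28.

28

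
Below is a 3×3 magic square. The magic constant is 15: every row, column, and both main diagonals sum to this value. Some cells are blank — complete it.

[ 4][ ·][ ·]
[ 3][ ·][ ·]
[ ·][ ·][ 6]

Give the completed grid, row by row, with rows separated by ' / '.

4 9 2 / 3 5 7 / 8 1 6

From column 1, 15 − (4 + 3) gives (3,1) = 8.
Main diagonal must total 15; the given cells sum to 10, so (2,2) = 5.
The remaining cell in anti-diagonal is (1,3) = 15 − 13 = 2.
The remaining cell in row 1 is (1,2) = 15 − 6 = 9.
Row 2: 3 + 5 + ? = 15, so (2,3) = 7.
Using row 3: 8 + 6 + ? → (3,2) = 15 − 14 = 1.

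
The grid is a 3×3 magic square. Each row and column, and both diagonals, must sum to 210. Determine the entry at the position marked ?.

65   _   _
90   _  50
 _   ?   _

From row 2, 210 − (90 + 50) gives (2,2) = 70.
The remaining cell in column 1 is (3,1) = 210 − 155 = 55.
From main diagonal, 210 − (65 + 70) gives (3,3) = 75.
The remaining cell in anti-diagonal is (1,3) = 210 − 125 = 85.
Row 1 must total 210; the given cells sum to 150, so (1,2) = 60.
Row 3 needs 210; the known cells sum to 130, so (3,2) = 80.

80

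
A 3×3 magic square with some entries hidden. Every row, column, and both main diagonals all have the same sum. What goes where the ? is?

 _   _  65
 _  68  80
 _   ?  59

Column 3 is complete and sums to 204; that is the magic constant.
From row 2, 204 − (68 + 80) gives (2,1) = 56.
Main diagonal: 68 + 59 + ? = 204, so (1,1) = 77.
From anti-diagonal, 204 − (65 + 68) gives (3,1) = 71.
The remaining cell in row 1 is (1,2) = 204 − 142 = 62.
The remaining cell in row 3 is (3,2) = 204 − 130 = 74.

74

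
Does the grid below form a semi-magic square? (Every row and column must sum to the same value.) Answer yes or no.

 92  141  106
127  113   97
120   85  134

Row 1: 92 + 141 + 106 = 339.
Row 2: 127 + 113 + 97 = 337.
Row 3: 120 + 85 + 134 = 339.
Column 1: 92 + 127 + 120 = 339.
Column 2: 141 + 113 + 85 = 339.
Column 3: 106 + 97 + 134 = 337.

No — column 2 sums to 339 but column 3 sums to 337.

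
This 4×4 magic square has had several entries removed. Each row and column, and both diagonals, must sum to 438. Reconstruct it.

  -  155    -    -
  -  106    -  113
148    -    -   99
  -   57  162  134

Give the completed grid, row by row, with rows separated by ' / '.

127 155 64 92 / 78 106 141 113 / 148 120 71 99 / 85 57 162 134

Row 4 needs 438; the known cells sum to 353, so (4,1) = 85.
From column 2, 438 − (155 + 106 + 57) gives (3,2) = 120.
Column 4 must total 438; the given cells sum to 346, so (1,4) = 92.
Anti-diagonal: 92 + 120 + 85 + ? = 438, so (2,3) = 141.
The remaining cell in row 2 is (2,1) = 438 − 360 = 78.
The remaining cell in row 3 is (3,3) = 438 − 367 = 71.
The remaining cell in column 1 is (1,1) = 438 − 311 = 127.
From column 3, 438 − (141 + 71 + 162) gives (1,3) = 64.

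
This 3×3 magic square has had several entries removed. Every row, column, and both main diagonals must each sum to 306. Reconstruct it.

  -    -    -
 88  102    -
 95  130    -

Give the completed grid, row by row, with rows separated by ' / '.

The remaining cell in row 2 is (2,3) = 306 − 190 = 116.
Using row 3: 95 + 130 + ? → (3,3) = 306 − 225 = 81.
From column 1, 306 − (88 + 95) gives (1,1) = 123.
Using column 2: 102 + 130 + ? → (1,2) = 306 − 232 = 74.
From column 3, 306 − (116 + 81) gives (1,3) = 109.

123 74 109 / 88 102 116 / 95 130 81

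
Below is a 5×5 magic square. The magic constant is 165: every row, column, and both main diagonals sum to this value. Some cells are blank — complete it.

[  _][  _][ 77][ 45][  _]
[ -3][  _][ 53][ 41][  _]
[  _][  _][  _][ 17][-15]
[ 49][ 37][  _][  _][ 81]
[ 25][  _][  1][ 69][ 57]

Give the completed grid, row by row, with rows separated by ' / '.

21 -11 77 45 33 / -3 65 53 41 9 / 73 61 29 17 -15 / 49 37 5 -7 81 / 25 13 1 69 57

Row 5: 25 + 1 + 69 + 57 + ? = 165, so (5,2) = 13.
The remaining cell in column 4 is (4,4) = 165 − 172 = -7.
Row 4 needs 165; the known cells sum to 160, so (4,3) = 5.
Column 3 must total 165; the given cells sum to 136, so (3,3) = 29.
From anti-diagonal, 165 − (41 + 29 + 37 + 25) gives (1,5) = 33.
Column 5 must total 165; the given cells sum to 156, so (2,5) = 9.
The remaining cell in row 2 is (2,2) = 165 − 100 = 65.
From main diagonal, 165 − (65 + 29 + (-7) + 57) gives (1,1) = 21.
Using row 1: 21 + 77 + 45 + 33 + ? → (1,2) = 165 − 176 = -11.
From column 1, 165 − (21 + (-3) + 49 + 25) gives (3,1) = 73.
Column 2 needs 165; the known cells sum to 104, so (3,2) = 61.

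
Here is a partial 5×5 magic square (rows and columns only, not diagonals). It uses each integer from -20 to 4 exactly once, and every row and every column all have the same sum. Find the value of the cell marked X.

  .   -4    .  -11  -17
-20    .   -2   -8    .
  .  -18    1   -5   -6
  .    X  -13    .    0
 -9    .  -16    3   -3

-7

The entries are -20 through 4, which sum to -200, so each line sums to -200/5 = -40.
Row 3 must total -40; the given cells sum to -28, so (3,1) = -12.
Row 5 needs -40; the known cells sum to -25, so (5,2) = -15.
From column 3, -40 − (-2 + 1 + (-13) + (-16)) gives (1,3) = -10.
Column 4: -11 + (-8) + (-5) + 3 + ? = -40, so (4,4) = -19.
Column 5 needs -40; the known cells sum to -26, so (2,5) = -14.
Using row 1: -4 + (-10) + (-11) + (-17) + ? → (1,1) = -40 − (-42) = 2.
Using row 2: -20 + (-2) + (-8) + (-14) + ? → (2,2) = -40 − (-44) = 4.
Using column 1: 2 + (-20) + (-12) + (-9) + ? → (4,1) = -40 − (-39) = -1.
Column 2: -4 + 4 + (-18) + (-15) + ? = -40, so (4,2) = -7.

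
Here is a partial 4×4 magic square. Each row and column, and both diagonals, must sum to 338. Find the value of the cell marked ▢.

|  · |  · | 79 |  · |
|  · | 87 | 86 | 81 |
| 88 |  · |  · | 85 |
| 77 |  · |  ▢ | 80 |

The remaining cell in row 2 is (2,1) = 338 − 254 = 84.
From column 1, 338 − (84 + 88 + 77) gives (1,1) = 89.
Column 4: 81 + 85 + 80 + ? = 338, so (1,4) = 92.
Main diagonal: 89 + 87 + 80 + ? = 338, so (3,3) = 82.
Using anti-diagonal: 92 + 86 + 77 + ? → (3,2) = 338 − 255 = 83.
Row 1 must total 338; the given cells sum to 260, so (1,2) = 78.
Column 2 must total 338; the given cells sum to 248, so (4,2) = 90.
Column 3 needs 338; the known cells sum to 247, so (4,3) = 91.

91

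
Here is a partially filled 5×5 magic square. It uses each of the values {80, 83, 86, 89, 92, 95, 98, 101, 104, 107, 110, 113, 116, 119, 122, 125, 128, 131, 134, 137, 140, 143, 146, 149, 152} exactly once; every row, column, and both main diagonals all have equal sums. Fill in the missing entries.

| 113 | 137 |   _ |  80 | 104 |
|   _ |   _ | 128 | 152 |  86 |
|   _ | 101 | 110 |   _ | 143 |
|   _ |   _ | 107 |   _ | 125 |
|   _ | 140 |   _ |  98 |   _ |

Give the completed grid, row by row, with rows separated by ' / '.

The 25 entries sum to 2900, so each line sums to 2900/5 = 580.
From row 1, 580 − (113 + 137 + 80 + 104) gives (1,3) = 146.
Column 3 needs 580; the known cells sum to 491, so (5,3) = 89.
Column 5: 104 + 86 + 143 + 125 + ? = 580, so (5,5) = 122.
Row 5: 140 + 89 + 98 + 122 + ? = 580, so (5,1) = 131.
Using anti-diagonal: 104 + 152 + 110 + 131 + ? → (4,2) = 580 − 497 = 83.
From column 2, 580 − (137 + 101 + 83 + 140) gives (2,2) = 119.
Main diagonal needs 580; the known cells sum to 464, so (4,4) = 116.
Using row 2: 119 + 128 + 152 + 86 + ? → (2,1) = 580 − 485 = 95.
Row 4: 83 + 107 + 116 + 125 + ? = 580, so (4,1) = 149.
Column 1 must total 580; the given cells sum to 488, so (3,1) = 92.
Column 4: 80 + 152 + 116 + 98 + ? = 580, so (3,4) = 134.

113 137 146 80 104 / 95 119 128 152 86 / 92 101 110 134 143 / 149 83 107 116 125 / 131 140 89 98 122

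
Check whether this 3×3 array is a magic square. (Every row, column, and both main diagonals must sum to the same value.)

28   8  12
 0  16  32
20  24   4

Row 1: 28 + 8 + 12 = 48.
Row 2: 0 + 16 + 32 = 48.
Row 3: 20 + 24 + 4 = 48.
Column 1: 28 + 0 + 20 = 48.
Column 2: 8 + 16 + 24 = 48.
Column 3: 12 + 32 + 4 = 48.
Main diagonal: 28 + 16 + 4 = 48.
Anti-diagonal: 12 + 16 + 20 = 48.
All lines sum to 48.

Yes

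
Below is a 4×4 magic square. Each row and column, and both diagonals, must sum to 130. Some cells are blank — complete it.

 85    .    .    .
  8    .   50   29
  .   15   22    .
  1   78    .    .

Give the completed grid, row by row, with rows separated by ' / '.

85 -6 -13 64 / 8 43 50 29 / 36 15 22 57 / 1 78 71 -20

Using row 2: 8 + 50 + 29 + ? → (2,2) = 130 − 87 = 43.
Column 1: 85 + 8 + 1 + ? = 130, so (3,1) = 36.
The remaining cell in column 2 is (1,2) = 130 − 136 = -6.
From main diagonal, 130 − (85 + 43 + 22) gives (4,4) = -20.
Anti-diagonal: 50 + 15 + 1 + ? = 130, so (1,4) = 64.
Row 1: 85 + (-6) + 64 + ? = 130, so (1,3) = -13.
Row 3 needs 130; the known cells sum to 73, so (3,4) = 57.
From row 4, 130 − (1 + 78 + (-20)) gives (4,3) = 71.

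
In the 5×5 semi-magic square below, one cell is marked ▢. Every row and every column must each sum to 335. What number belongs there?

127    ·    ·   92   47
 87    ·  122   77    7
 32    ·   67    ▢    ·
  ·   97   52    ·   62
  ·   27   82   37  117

Row 2: 87 + 122 + 77 + 7 + ? = 335, so (2,2) = 42.
Using row 5: 27 + 82 + 37 + 117 + ? → (5,1) = 335 − 263 = 72.
Column 1 needs 335; the known cells sum to 318, so (4,1) = 17.
Column 3 must total 335; the given cells sum to 323, so (1,3) = 12.
Column 5: 47 + 7 + 62 + 117 + ? = 335, so (3,5) = 102.
Row 1 needs 335; the known cells sum to 278, so (1,2) = 57.
The remaining cell in row 4 is (4,4) = 335 − 228 = 107.
Column 2: 57 + 42 + 97 + 27 + ? = 335, so (3,2) = 112.
The remaining cell in column 4 is (3,4) = 335 − 313 = 22.

22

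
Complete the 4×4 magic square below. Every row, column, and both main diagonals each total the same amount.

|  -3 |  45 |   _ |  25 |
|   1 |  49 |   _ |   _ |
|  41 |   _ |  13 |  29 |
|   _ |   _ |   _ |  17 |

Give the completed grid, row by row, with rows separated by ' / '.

Main diagonal is already complete: -3 + 49 + 13 + 17 = 76, so that is the magic constant.
From row 1, 76 − (-3 + 45 + 25) gives (1,3) = 9.
From row 3, 76 − (41 + 13 + 29) gives (3,2) = -7.
Column 1 must total 76; the given cells sum to 39, so (4,1) = 37.
Column 2 needs 76; the known cells sum to 87, so (4,2) = -11.
Column 4 must total 76; the given cells sum to 71, so (2,4) = 5.
From anti-diagonal, 76 − (25 + (-7) + 37) gives (2,3) = 21.
Row 4 needs 76; the known cells sum to 43, so (4,3) = 33.

-3 45 9 25 / 1 49 21 5 / 41 -7 13 29 / 37 -11 33 17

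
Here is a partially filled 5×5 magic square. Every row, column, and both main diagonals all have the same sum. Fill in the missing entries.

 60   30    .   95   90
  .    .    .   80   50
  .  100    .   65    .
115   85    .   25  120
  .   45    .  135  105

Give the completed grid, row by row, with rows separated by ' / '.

Column 4 is already complete: 95 + 80 + 65 + 25 + 135 = 400, so that is the magic constant.
Row 1 needs 400; the known cells sum to 275, so (1,3) = 125.
The remaining cell in row 4 is (4,3) = 400 − 345 = 55.
The remaining cell in column 2 is (2,2) = 400 − 260 = 140.
Column 5 must total 400; the given cells sum to 365, so (3,5) = 35.
Main diagonal needs 400; the known cells sum to 330, so (3,3) = 70.
Anti-diagonal: 90 + 80 + 70 + 85 + ? = 400, so (5,1) = 75.
Using row 3: 100 + 70 + 65 + 35 + ? → (3,1) = 400 − 270 = 130.
Using row 5: 75 + 45 + 135 + 105 + ? → (5,3) = 400 − 360 = 40.
From column 1, 400 − (60 + 130 + 115 + 75) gives (2,1) = 20.
Column 3 must total 400; the given cells sum to 290, so (2,3) = 110.

60 30 125 95 90 / 20 140 110 80 50 / 130 100 70 65 35 / 115 85 55 25 120 / 75 45 40 135 105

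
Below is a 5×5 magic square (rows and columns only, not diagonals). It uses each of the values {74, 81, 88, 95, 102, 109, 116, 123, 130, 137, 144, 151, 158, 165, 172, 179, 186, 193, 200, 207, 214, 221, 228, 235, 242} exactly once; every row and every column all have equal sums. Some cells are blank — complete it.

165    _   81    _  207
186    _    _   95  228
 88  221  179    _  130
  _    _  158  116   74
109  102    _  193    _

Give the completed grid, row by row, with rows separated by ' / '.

The 25 entries sum to 3950, so each line sums to 3950/5 = 790.
Row 3 needs 790; the known cells sum to 618, so (3,4) = 172.
Column 1 needs 790; the known cells sum to 548, so (4,1) = 242.
From column 4, 790 − (95 + 172 + 116 + 193) gives (1,4) = 214.
Column 5 must total 790; the given cells sum to 639, so (5,5) = 151.
From row 1, 790 − (165 + 81 + 214 + 207) gives (1,2) = 123.
The remaining cell in row 4 is (4,2) = 790 − 590 = 200.
Row 5 needs 790; the known cells sum to 555, so (5,3) = 235.
The remaining cell in column 2 is (2,2) = 790 − 646 = 144.
From column 3, 790 − (81 + 179 + 158 + 235) gives (2,3) = 137.

165 123 81 214 207 / 186 144 137 95 228 / 88 221 179 172 130 / 242 200 158 116 74 / 109 102 235 193 151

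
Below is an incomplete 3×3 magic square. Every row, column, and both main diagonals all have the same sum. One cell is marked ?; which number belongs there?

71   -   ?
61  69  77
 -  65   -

Row 2 is complete and sums to 207; that is the magic constant.
The remaining cell in column 1 is (3,1) = 207 − 132 = 75.
Column 2: 69 + 65 + ? = 207, so (1,2) = 73.
Main diagonal needs 207; the known cells sum to 140, so (3,3) = 67.
From anti-diagonal, 207 − (69 + 75) gives (1,3) = 63.

63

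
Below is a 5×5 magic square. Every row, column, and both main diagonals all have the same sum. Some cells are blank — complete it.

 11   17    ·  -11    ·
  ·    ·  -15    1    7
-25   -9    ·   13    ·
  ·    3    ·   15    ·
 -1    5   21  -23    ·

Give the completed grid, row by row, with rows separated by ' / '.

Column 4 is already complete: -11 + 1 + 13 + 15 + -23 = -5, so that is the magic constant.
Row 5: -1 + 5 + 21 + (-23) + ? = -5, so (5,5) = -7.
The remaining cell in column 2 is (2,2) = -5 − 16 = -21.
From main diagonal, -5 − (11 + (-21) + 15 + (-7)) gives (3,3) = -3.
Using anti-diagonal: 1 + (-3) + 3 + (-1) + ? → (1,5) = -5 − 0 = -5.
Row 1 must total -5; the given cells sum to 12, so (1,3) = -17.
Row 2 needs -5; the known cells sum to -28, so (2,1) = 23.
From row 3, -5 − (-25 + (-9) + (-3) + 13) gives (3,5) = 19.
Column 1: 11 + 23 + (-25) + (-1) + ? = -5, so (4,1) = -13.
Using column 3: -17 + (-15) + (-3) + 21 + ? → (4,3) = -5 − (-14) = 9.
Column 5 needs -5; the known cells sum to 14, so (4,5) = -19.

11 17 -17 -11 -5 / 23 -21 -15 1 7 / -25 -9 -3 13 19 / -13 3 9 15 -19 / -1 5 21 -23 -7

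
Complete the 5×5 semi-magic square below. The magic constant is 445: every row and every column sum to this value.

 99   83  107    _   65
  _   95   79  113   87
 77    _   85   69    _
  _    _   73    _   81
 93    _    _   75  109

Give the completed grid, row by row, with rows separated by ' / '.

99 83 107 91 65 / 71 95 79 113 87 / 77 111 85 69 103 / 105 89 73 97 81 / 93 67 101 75 109

Row 1: 99 + 83 + 107 + 65 + ? = 445, so (1,4) = 91.
Row 2 needs 445; the known cells sum to 374, so (2,1) = 71.
Column 1 needs 445; the known cells sum to 340, so (4,1) = 105.
The remaining cell in column 3 is (5,3) = 445 − 344 = 101.
Column 4: 91 + 113 + 69 + 75 + ? = 445, so (4,4) = 97.
Column 5 must total 445; the given cells sum to 342, so (3,5) = 103.
The remaining cell in row 3 is (3,2) = 445 − 334 = 111.
Row 4 must total 445; the given cells sum to 356, so (4,2) = 89.
From row 5, 445 − (93 + 101 + 75 + 109) gives (5,2) = 67.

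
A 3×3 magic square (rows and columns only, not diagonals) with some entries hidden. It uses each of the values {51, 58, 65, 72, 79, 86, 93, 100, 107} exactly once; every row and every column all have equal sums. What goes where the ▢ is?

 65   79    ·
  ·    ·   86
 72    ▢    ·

107

The 9 entries sum to 711, so each line sums to 711/3 = 237.
Row 1 must total 237; the given cells sum to 144, so (1,3) = 93.
Column 1: 65 + 72 + ? = 237, so (2,1) = 100.
Column 3: 93 + 86 + ? = 237, so (3,3) = 58.
Using row 2: 100 + 86 + ? → (2,2) = 237 − 186 = 51.
Using row 3: 72 + 58 + ? → (3,2) = 237 − 130 = 107.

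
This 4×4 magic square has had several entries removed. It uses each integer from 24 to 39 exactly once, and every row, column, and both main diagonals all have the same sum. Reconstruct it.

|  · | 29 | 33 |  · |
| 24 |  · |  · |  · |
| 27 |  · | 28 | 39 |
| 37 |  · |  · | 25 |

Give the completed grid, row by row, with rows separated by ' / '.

38 29 33 26 / 24 35 31 36 / 27 32 28 39 / 37 30 34 25

The entries are 24 through 39, which sum to 504, so each line sums to 504/4 = 126.
Row 3 must total 126; the given cells sum to 94, so (3,2) = 32.
Using column 1: 24 + 27 + 37 + ? → (1,1) = 126 − 88 = 38.
The remaining cell in main diagonal is (2,2) = 126 − 91 = 35.
Row 1 must total 126; the given cells sum to 100, so (1,4) = 26.
Column 2 must total 126; the given cells sum to 96, so (4,2) = 30.
The remaining cell in column 4 is (2,4) = 126 − 90 = 36.
Using anti-diagonal: 26 + 32 + 37 + ? → (2,3) = 126 − 95 = 31.
Using row 4: 37 + 30 + 25 + ? → (4,3) = 126 − 92 = 34.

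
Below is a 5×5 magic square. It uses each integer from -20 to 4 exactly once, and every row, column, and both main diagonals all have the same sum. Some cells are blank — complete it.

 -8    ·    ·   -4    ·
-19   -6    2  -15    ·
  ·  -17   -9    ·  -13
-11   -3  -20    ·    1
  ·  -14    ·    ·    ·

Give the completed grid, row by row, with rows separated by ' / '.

The entries are -20 through 4, which sum to -200, so each line sums to -200/5 = -40.
Row 2: -19 + (-6) + 2 + (-15) + ? = -40, so (2,5) = -2.
Row 4 must total -40; the given cells sum to -33, so (4,4) = -7.
Using column 2: -6 + (-17) + (-3) + (-14) + ? → (1,2) = -40 − (-40) = 0.
Using main diagonal: -8 + (-6) + (-9) + (-7) + ? → (5,5) = -40 − (-30) = -10.
From column 5, -40 − (-2 + (-13) + 1 + (-10)) gives (1,5) = -16.
Using anti-diagonal: -16 + (-15) + (-9) + (-3) + ? → (5,1) = -40 − (-43) = 3.
Using row 1: -8 + 0 + (-4) + (-16) + ? → (1,3) = -40 − (-28) = -12.
Column 1 must total -40; the given cells sum to -35, so (3,1) = -5.
Column 3: -12 + 2 + (-9) + (-20) + ? = -40, so (5,3) = -1.
Row 3: -5 + (-17) + (-9) + (-13) + ? = -40, so (3,4) = 4.
Row 5 must total -40; the given cells sum to -22, so (5,4) = -18.

-8 0 -12 -4 -16 / -19 -6 2 -15 -2 / -5 -17 -9 4 -13 / -11 -3 -20 -7 1 / 3 -14 -1 -18 -10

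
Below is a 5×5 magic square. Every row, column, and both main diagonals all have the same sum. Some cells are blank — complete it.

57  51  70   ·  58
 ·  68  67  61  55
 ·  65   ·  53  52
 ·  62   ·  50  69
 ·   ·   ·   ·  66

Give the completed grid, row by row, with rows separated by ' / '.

57 51 70 64 58 / 49 68 67 61 55 / 71 65 59 53 52 / 63 62 56 50 69 / 60 54 48 72 66

Column 5 is already complete: 58 + 55 + 52 + 69 + 66 = 300, so that is the magic constant.
Row 1 must total 300; the given cells sum to 236, so (1,4) = 64.
The remaining cell in row 2 is (2,1) = 300 − 251 = 49.
Column 2 needs 300; the known cells sum to 246, so (5,2) = 54.
Column 4 must total 300; the given cells sum to 228, so (5,4) = 72.
Using main diagonal: 57 + 68 + 50 + 66 + ? → (3,3) = 300 − 241 = 59.
Using anti-diagonal: 58 + 61 + 59 + 62 + ? → (5,1) = 300 − 240 = 60.
Row 3 must total 300; the given cells sum to 229, so (3,1) = 71.
Using row 5: 60 + 54 + 72 + 66 + ? → (5,3) = 300 − 252 = 48.
Column 1 must total 300; the given cells sum to 237, so (4,1) = 63.
Using column 3: 70 + 67 + 59 + 48 + ? → (4,3) = 300 − 244 = 56.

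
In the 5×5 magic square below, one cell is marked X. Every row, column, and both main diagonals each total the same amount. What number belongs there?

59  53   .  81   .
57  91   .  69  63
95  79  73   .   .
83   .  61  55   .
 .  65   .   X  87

93

Main diagonal is complete and sums to 365; that is the magic constant.
From row 2, 365 − (57 + 91 + 69 + 63) gives (2,3) = 85.
From column 1, 365 − (59 + 57 + 95 + 83) gives (5,1) = 71.
The remaining cell in column 2 is (4,2) = 365 − 288 = 77.
Using anti-diagonal: 69 + 73 + 77 + 71 + ? → (1,5) = 365 − 290 = 75.
Row 1: 59 + 53 + 81 + 75 + ? = 365, so (1,3) = 97.
Row 4 needs 365; the known cells sum to 276, so (4,5) = 89.
From column 3, 365 − (97 + 85 + 73 + 61) gives (5,3) = 49.
Column 5 must total 365; the given cells sum to 314, so (3,5) = 51.
The remaining cell in row 3 is (3,4) = 365 − 298 = 67.
From row 5, 365 − (71 + 65 + 49 + 87) gives (5,4) = 93.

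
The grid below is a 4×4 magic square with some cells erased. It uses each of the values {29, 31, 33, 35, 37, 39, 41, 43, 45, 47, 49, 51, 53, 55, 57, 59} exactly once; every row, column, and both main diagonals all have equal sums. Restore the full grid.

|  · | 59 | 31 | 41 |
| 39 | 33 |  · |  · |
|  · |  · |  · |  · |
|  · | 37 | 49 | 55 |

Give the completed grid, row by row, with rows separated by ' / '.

45 59 31 41 / 39 33 53 51 / 57 47 43 29 / 35 37 49 55

The 16 entries sum to 704, so each line sums to 704/4 = 176.
Using row 1: 59 + 31 + 41 + ? → (1,1) = 176 − 131 = 45.
Using row 4: 37 + 49 + 55 + ? → (4,1) = 176 − 141 = 35.
Using column 1: 45 + 39 + 35 + ? → (3,1) = 176 − 119 = 57.
Column 2 needs 176; the known cells sum to 129, so (3,2) = 47.
Main diagonal: 45 + 33 + 55 + ? = 176, so (3,3) = 43.
Anti-diagonal must total 176; the given cells sum to 123, so (2,3) = 53.
Row 2: 39 + 33 + 53 + ? = 176, so (2,4) = 51.
Row 3: 57 + 47 + 43 + ? = 176, so (3,4) = 29.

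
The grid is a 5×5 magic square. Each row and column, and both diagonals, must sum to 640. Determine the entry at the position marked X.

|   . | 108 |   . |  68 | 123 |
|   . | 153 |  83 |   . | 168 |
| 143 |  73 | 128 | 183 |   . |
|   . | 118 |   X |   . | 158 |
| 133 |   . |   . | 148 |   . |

Row 3 needs 640; the known cells sum to 527, so (3,5) = 113.
From column 2, 640 − (108 + 153 + 73 + 118) gives (5,2) = 188.
From column 5, 640 − (123 + 168 + 113 + 158) gives (5,5) = 78.
Anti-diagonal: 123 + 128 + 118 + 133 + ? = 640, so (2,4) = 138.
Row 2: 153 + 83 + 138 + 168 + ? = 640, so (2,1) = 98.
Row 5 needs 640; the known cells sum to 547, so (5,3) = 93.
Column 4: 68 + 138 + 183 + 148 + ? = 640, so (4,4) = 103.
Using main diagonal: 153 + 128 + 103 + 78 + ? → (1,1) = 640 − 462 = 178.
The remaining cell in row 1 is (1,3) = 640 − 477 = 163.
The remaining cell in column 1 is (4,1) = 640 − 552 = 88.
Column 3 needs 640; the known cells sum to 467, so (4,3) = 173.

173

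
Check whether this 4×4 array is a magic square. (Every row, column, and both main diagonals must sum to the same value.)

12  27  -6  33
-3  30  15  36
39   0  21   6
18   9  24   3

No — column 4 sums to 78 but row 1 sums to 66.

Row 1: 12 + 27 + (-6) + 33 = 66.
Row 2: -3 + 30 + 15 + 36 = 78.
Row 3: 39 + 0 + 21 + 6 = 66.
Row 4: 18 + 9 + 24 + 3 = 54.
Column 1: 12 + (-3) + 39 + 18 = 66.
Column 2: 27 + 30 + 0 + 9 = 66.
Column 3: -6 + 15 + 21 + 24 = 54.
Column 4: 33 + 36 + 6 + 3 = 78.
Main diagonal: 12 + 30 + 21 + 3 = 66.
Anti-diagonal: 33 + 15 + 0 + 18 = 66.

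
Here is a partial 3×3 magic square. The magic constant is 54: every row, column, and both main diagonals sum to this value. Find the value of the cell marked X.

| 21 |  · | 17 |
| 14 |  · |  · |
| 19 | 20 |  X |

15

Row 1: 21 + 17 + ? = 54, so (1,2) = 16.
Using row 3: 19 + 20 + ? → (3,3) = 54 − 39 = 15.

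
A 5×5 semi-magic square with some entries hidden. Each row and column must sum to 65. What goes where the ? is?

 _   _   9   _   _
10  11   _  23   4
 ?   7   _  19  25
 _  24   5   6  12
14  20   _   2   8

1

Using row 2: 10 + 11 + 23 + 4 + ? → (2,3) = 65 − 48 = 17.
Row 4 must total 65; the given cells sum to 47, so (4,1) = 18.
The remaining cell in row 5 is (5,3) = 65 − 44 = 21.
Column 2 needs 65; the known cells sum to 62, so (1,2) = 3.
Column 3 needs 65; the known cells sum to 52, so (3,3) = 13.
Column 4 must total 65; the given cells sum to 50, so (1,4) = 15.
Column 5: 4 + 25 + 12 + 8 + ? = 65, so (1,5) = 16.
The remaining cell in row 1 is (1,1) = 65 − 43 = 22.
The remaining cell in row 3 is (3,1) = 65 − 64 = 1.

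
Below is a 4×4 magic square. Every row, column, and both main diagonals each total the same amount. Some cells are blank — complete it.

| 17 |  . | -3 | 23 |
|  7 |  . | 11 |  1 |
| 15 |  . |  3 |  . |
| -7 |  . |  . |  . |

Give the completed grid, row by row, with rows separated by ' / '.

17 -5 -3 23 / 7 13 11 1 / 15 5 3 9 / -7 19 21 -1

Column 1 is already complete: 17 + 7 + 15 + -7 = 32, so that is the magic constant.
The remaining cell in row 1 is (1,2) = 32 − 37 = -5.
The remaining cell in row 2 is (2,2) = 32 − 19 = 13.
Column 3: -3 + 11 + 3 + ? = 32, so (4,3) = 21.
The remaining cell in main diagonal is (4,4) = 32 − 33 = -1.
Using anti-diagonal: 23 + 11 + (-7) + ? → (3,2) = 32 − 27 = 5.
Row 3 must total 32; the given cells sum to 23, so (3,4) = 9.
Row 4 must total 32; the given cells sum to 13, so (4,2) = 19.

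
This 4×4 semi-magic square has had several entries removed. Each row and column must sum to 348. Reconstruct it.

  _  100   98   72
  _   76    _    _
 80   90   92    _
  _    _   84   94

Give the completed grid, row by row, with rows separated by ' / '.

78 100 98 72 / 102 76 74 96 / 80 90 92 86 / 88 82 84 94

Row 1 must total 348; the given cells sum to 270, so (1,1) = 78.
Row 3 needs 348; the known cells sum to 262, so (3,4) = 86.
The remaining cell in column 2 is (4,2) = 348 − 266 = 82.
Using column 3: 98 + 92 + 84 + ? → (2,3) = 348 − 274 = 74.
Column 4 needs 348; the known cells sum to 252, so (2,4) = 96.
Row 2: 76 + 74 + 96 + ? = 348, so (2,1) = 102.
The remaining cell in row 4 is (4,1) = 348 − 260 = 88.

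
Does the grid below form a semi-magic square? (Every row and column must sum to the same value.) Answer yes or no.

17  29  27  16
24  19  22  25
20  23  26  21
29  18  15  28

Row 1: 17 + 29 + 27 + 16 = 89.
Row 2: 24 + 19 + 22 + 25 = 90.
Row 3: 20 + 23 + 26 + 21 = 90.
Row 4: 29 + 18 + 15 + 28 = 90.
Column 1: 17 + 24 + 20 + 29 = 90.
Column 2: 29 + 19 + 23 + 18 = 89.
Column 3: 27 + 22 + 26 + 15 = 90.
Column 4: 16 + 25 + 21 + 28 = 90.

No — row 3 sums to 90 but row 1 sums to 89.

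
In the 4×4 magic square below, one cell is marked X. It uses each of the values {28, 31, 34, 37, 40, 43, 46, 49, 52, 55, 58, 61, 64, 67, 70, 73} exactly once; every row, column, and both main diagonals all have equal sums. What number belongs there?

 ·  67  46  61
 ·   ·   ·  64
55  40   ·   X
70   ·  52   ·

The 16 entries sum to 808, so each line sums to 808/4 = 202.
Using row 1: 67 + 46 + 61 + ? → (1,1) = 202 − 174 = 28.
Column 1: 28 + 55 + 70 + ? = 202, so (2,1) = 49.
The remaining cell in anti-diagonal is (2,3) = 202 − 171 = 31.
Row 2 must total 202; the given cells sum to 144, so (2,2) = 58.
Column 2: 67 + 58 + 40 + ? = 202, so (4,2) = 37.
Using column 3: 46 + 31 + 52 + ? → (3,3) = 202 − 129 = 73.
Main diagonal must total 202; the given cells sum to 159, so (4,4) = 43.
Row 3: 55 + 40 + 73 + ? = 202, so (3,4) = 34.

34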